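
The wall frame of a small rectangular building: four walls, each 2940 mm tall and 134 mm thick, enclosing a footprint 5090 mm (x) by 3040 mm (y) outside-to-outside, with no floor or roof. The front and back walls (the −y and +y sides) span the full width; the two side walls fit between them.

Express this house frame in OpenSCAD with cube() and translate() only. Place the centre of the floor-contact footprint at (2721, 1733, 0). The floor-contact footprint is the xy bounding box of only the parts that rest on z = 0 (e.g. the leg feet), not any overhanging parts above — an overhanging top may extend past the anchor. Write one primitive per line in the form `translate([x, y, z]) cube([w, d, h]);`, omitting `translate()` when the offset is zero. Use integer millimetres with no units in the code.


translate([176, 213, 0]) cube([5090, 134, 2940]);
translate([176, 3119, 0]) cube([5090, 134, 2940]);
translate([176, 347, 0]) cube([134, 2772, 2940]);
translate([5132, 347, 0]) cube([134, 2772, 2940]);


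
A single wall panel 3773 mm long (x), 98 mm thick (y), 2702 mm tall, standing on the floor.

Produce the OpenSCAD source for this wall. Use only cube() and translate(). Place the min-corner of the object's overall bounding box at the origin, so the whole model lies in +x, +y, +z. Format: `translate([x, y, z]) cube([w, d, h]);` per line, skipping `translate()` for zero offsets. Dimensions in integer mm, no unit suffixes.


cube([3773, 98, 2702]);


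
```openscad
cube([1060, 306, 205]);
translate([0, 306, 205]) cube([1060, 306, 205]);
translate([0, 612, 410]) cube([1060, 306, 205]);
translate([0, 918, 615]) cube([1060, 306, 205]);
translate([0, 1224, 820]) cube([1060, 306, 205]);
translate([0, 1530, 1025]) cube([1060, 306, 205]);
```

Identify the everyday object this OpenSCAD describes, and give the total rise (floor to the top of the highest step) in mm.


A staircase. The total rise is 1230 mm.

6 identical blocks, each offset up and back from the previous — a staircase. Each step is 205 mm tall and there are 6 of them, so the total rise is 6 × 205 = 1230 mm.


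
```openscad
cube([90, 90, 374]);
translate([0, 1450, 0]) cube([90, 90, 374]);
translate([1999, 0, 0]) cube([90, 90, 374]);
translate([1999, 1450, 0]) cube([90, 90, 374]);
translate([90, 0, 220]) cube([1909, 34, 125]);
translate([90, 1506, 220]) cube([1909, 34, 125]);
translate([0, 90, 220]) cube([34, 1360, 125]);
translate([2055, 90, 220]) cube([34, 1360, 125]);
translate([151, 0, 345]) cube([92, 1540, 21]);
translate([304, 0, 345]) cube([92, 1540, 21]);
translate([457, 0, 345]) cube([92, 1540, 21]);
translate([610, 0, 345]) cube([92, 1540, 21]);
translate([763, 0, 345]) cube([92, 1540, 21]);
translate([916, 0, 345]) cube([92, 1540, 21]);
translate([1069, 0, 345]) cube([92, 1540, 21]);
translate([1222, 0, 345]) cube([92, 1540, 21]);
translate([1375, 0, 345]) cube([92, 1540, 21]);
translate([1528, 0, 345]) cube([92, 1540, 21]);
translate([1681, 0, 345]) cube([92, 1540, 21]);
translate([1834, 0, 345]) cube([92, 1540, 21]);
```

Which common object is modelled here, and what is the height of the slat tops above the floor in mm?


A bed frame. The slat-top height is 366 mm.

Four posts, four rails, and a row of slats — a bed frame. Slats sit on the rails at z = 220 + 125 = 345; with slat thickness 21, the top is 366 mm.


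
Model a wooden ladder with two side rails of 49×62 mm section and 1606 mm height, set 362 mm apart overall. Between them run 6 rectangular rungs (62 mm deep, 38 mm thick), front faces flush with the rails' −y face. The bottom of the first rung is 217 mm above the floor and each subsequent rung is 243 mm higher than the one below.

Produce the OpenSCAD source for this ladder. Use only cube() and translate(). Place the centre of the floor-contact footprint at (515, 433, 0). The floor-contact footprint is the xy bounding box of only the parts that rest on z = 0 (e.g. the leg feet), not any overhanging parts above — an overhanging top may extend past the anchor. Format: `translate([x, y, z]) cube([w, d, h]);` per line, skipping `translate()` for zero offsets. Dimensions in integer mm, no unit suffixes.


translate([334, 402, 0]) cube([49, 62, 1606]);
translate([647, 402, 0]) cube([49, 62, 1606]);
translate([383, 402, 217]) cube([264, 62, 38]);
translate([383, 402, 460]) cube([264, 62, 38]);
translate([383, 402, 703]) cube([264, 62, 38]);
translate([383, 402, 946]) cube([264, 62, 38]);
translate([383, 402, 1189]) cube([264, 62, 38]);
translate([383, 402, 1432]) cube([264, 62, 38]);


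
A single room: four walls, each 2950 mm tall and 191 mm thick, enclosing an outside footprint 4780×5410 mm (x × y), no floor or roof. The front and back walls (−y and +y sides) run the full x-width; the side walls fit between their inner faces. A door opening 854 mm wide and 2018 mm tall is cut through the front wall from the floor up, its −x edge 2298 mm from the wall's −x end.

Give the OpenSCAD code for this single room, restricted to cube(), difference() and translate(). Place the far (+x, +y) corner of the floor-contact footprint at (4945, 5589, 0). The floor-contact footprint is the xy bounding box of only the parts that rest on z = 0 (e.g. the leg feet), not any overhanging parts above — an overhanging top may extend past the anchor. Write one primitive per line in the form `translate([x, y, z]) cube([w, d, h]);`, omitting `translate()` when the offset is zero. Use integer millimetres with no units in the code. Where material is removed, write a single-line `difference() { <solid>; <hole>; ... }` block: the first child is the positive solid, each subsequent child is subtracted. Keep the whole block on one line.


difference() { translate([165, 179, 0]) cube([4780, 191, 2950]); translate([2463, 179, 0]) cube([854, 191, 2018]); }
translate([165, 5398, 0]) cube([4780, 191, 2950]);
translate([165, 370, 0]) cube([191, 5028, 2950]);
translate([4754, 370, 0]) cube([191, 5028, 2950]);


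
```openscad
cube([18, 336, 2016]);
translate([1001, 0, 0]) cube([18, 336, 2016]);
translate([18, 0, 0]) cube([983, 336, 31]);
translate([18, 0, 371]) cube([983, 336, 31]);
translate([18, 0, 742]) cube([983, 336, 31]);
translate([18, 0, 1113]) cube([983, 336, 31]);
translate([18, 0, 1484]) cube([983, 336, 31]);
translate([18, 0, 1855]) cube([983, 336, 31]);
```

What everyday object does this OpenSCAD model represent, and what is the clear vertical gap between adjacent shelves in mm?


A bookshelf. The clear shelf gap is 340 mm.

Two tall side panels with 6 horizontal boards between them — a bookshelf. The first two shelf undersides are at z = 0 and z = 371; with shelf thickness 31, the clear gap is 371 − 0 − 31 = 340 mm.


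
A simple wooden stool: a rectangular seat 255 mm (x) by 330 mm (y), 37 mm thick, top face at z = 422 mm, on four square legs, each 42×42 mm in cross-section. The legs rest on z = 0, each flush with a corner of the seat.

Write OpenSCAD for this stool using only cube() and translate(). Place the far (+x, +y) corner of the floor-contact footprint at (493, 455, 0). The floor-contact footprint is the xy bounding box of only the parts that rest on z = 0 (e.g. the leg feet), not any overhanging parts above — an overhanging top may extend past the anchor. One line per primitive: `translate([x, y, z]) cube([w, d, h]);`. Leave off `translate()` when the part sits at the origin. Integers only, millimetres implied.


// leg_h = 422 - 37 = 385
translate([238, 125, 385]) cube([255, 330, 37]);
translate([238, 125, 0]) cube([42, 42, 385]);
translate([451, 125, 0]) cube([42, 42, 385]);
translate([238, 413, 0]) cube([42, 42, 385]);
translate([451, 413, 0]) cube([42, 42, 385]);


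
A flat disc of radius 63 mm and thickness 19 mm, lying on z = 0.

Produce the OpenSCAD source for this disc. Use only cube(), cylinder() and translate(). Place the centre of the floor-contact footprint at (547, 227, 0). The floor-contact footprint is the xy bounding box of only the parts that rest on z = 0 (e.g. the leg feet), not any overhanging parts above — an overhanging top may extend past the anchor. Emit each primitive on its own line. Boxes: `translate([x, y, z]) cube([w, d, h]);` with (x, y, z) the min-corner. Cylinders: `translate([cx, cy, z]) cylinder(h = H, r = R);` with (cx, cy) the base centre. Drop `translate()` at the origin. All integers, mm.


translate([547, 227, 0]) cylinder(h = 19, r = 63);


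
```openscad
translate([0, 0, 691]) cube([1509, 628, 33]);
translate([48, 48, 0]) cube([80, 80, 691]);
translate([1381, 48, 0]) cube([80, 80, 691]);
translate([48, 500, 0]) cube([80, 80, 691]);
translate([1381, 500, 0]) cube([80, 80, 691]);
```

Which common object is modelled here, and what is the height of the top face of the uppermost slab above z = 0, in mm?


A table. The table height is 724 mm.

A 1509×628×33 slab sits at z = 691 on four 80 mm square posts — a table. The top surface is at 691 + 33 = 724 mm.


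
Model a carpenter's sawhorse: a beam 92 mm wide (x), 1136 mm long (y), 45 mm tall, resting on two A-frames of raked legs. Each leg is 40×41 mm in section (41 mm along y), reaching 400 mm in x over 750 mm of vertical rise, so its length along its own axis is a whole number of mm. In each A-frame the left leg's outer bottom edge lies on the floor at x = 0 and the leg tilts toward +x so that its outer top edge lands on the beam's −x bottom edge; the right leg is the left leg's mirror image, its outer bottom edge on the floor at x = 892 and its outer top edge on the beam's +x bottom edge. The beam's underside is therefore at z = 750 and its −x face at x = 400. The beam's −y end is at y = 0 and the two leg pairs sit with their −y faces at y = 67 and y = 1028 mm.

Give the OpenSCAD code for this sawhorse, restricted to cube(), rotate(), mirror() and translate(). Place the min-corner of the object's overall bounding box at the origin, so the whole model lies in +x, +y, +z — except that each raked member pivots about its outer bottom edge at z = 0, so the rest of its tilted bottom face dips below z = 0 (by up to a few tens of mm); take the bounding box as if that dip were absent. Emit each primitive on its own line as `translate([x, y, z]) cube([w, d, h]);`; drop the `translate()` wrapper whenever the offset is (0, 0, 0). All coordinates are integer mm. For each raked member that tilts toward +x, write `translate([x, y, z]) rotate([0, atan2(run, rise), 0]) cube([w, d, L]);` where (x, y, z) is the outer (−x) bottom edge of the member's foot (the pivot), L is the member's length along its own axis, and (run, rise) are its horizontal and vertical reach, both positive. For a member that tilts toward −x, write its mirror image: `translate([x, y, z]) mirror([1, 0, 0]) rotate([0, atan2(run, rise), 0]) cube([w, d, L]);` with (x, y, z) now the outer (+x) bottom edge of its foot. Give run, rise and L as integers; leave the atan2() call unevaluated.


translate([400, 0, 750]) cube([92, 1136, 45]);
translate([0, 67, 0]) rotate([0, atan2(400, 750), 0]) cube([40, 41, 850]);
translate([892, 67, 0]) mirror([1, 0, 0]) rotate([0, atan2(400, 750), 0]) cube([40, 41, 850]);
translate([0, 1028, 0]) rotate([0, atan2(400, 750), 0]) cube([40, 41, 850]);
translate([892, 1028, 0]) mirror([1, 0, 0]) rotate([0, atan2(400, 750), 0]) cube([40, 41, 850]);


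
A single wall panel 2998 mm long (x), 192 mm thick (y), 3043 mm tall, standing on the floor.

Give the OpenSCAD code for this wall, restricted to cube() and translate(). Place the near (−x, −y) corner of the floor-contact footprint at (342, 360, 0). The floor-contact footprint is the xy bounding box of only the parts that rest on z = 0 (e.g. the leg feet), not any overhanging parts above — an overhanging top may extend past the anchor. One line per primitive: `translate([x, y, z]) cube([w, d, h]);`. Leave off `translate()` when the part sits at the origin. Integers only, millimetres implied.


translate([342, 360, 0]) cube([2998, 192, 3043]);


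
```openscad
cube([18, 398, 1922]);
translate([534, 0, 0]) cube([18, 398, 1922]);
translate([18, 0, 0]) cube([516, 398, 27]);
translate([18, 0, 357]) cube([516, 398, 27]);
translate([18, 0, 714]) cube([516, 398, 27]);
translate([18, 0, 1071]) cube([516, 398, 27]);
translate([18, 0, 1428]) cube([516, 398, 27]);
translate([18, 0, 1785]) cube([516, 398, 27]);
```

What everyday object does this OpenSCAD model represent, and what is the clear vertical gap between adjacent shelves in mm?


A bookshelf. The clear shelf gap is 330 mm.

Two tall side panels with 6 horizontal boards between them — a bookshelf. The first two shelf undersides are at z = 0 and z = 357; with shelf thickness 27, the clear gap is 357 − 0 − 27 = 330 mm.


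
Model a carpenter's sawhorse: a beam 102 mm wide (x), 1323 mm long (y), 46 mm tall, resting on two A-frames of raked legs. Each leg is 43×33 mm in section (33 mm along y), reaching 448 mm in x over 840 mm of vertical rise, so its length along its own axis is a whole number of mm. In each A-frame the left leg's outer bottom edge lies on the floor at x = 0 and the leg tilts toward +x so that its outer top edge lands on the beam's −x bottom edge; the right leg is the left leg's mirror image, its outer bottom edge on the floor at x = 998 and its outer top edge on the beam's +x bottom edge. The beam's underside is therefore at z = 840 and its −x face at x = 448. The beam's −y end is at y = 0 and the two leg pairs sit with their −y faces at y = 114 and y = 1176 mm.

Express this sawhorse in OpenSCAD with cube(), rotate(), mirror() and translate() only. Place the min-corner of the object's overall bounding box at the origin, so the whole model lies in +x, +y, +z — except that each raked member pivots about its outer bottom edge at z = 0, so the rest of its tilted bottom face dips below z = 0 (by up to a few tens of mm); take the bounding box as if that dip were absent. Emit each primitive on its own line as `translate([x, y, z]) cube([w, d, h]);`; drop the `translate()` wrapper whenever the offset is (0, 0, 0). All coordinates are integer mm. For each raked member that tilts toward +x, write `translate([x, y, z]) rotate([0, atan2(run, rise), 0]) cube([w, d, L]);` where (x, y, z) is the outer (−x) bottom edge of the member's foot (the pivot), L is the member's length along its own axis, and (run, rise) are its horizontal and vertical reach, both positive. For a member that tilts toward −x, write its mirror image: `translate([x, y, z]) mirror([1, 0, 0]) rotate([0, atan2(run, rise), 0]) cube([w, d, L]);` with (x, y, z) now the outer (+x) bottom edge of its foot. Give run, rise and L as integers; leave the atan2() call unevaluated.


// leg length = √(448² + 840²) = 952
// right-leg outer foot x = 2·448 + 102 = 998
// beam min-corner = (448, 0, 840)
translate([448, 0, 840]) cube([102, 1323, 46]);
translate([0, 114, 0]) rotate([0, atan2(448, 840), 0]) cube([43, 33, 952]);
translate([998, 114, 0]) mirror([1, 0, 0]) rotate([0, atan2(448, 840), 0]) cube([43, 33, 952]);
translate([0, 1176, 0]) rotate([0, atan2(448, 840), 0]) cube([43, 33, 952]);
translate([998, 1176, 0]) mirror([1, 0, 0]) rotate([0, atan2(448, 840), 0]) cube([43, 33, 952]);


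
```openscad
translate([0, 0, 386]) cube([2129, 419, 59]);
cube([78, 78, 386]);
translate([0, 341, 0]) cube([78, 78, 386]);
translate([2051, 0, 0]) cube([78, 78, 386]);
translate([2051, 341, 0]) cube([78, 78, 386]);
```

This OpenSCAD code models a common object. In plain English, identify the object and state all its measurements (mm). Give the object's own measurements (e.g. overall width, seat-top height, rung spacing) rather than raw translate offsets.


A bench: a 2129×419 mm seat slab, 59 mm thick, top at z = 445 mm, on four 78×78 mm square legs flush with the seat corners and standing on z = 0.


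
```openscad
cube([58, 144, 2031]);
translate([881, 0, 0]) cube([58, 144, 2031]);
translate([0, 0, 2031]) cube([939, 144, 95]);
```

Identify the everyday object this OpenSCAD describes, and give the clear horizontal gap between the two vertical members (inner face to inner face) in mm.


A door frame. The clear opening width is 823 mm.

Two 2031 mm tall posts with a header on top — a door frame. The left jamb is 58 mm wide at x = 0; the right jamb starts at x = 881. The clear opening is 881 − 58 = 823 mm.


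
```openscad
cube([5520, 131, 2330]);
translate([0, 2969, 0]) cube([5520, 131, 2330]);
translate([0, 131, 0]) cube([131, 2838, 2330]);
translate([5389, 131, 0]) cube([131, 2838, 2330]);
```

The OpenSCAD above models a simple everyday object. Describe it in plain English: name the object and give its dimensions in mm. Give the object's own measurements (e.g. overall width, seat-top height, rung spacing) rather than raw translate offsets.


The wall frame of a small rectangular building: four walls, each 2330 mm tall and 131 mm thick, enclosing a footprint 5520 mm (x) by 3100 mm (y) outside-to-outside, with no floor or roof. The front and back walls (the −y and +y sides) span the full width; the two side walls fit between them.


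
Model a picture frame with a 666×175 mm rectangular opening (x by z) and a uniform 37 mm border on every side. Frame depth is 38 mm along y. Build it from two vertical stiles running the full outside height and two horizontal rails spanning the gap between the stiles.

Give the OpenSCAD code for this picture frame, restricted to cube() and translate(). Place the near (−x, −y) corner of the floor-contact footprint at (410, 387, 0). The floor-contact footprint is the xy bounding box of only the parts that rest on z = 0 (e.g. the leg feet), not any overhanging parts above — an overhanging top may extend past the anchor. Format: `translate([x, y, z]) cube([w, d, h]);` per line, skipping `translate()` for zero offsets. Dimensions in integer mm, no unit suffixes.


translate([410, 387, 0]) cube([37, 38, 249]);
translate([1113, 387, 0]) cube([37, 38, 249]);
translate([447, 387, 0]) cube([666, 38, 37]);
translate([447, 387, 212]) cube([666, 38, 37]);


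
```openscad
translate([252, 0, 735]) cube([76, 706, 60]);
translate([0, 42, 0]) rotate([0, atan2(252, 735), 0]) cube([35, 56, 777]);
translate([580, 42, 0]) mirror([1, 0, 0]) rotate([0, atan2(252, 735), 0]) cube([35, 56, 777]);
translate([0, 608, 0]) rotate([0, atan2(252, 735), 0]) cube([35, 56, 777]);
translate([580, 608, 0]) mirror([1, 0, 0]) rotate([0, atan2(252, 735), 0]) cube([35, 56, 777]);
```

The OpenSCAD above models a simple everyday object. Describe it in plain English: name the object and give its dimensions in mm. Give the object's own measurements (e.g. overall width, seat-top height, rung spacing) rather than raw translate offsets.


A sawhorse. A 76×706×60 mm beam (x, y, z) sits on two A-frame leg pairs. Each pair is two raked legs of 35×56 mm section (56 mm along y) splaying symmetrically in x. Each leg rises 735 mm vertically over 252 mm of horizontal reach and is 777 mm long along its own axis. Every leg's outer bottom edge rests on the floor and its outer top edge meets a bottom edge of the beam — the left legs (tilting toward +x) meet the beam's −x bottom edge, the right legs (their mirror images, tilting toward −x) meet its +x bottom edge — so the leg tops tuck under the beam, the beam's underside is 735 mm above the floor, and the feet are 580 mm apart outside-to-outside with the beam centred between them. The two leg pairs are set in 42 mm from either end of the beam.


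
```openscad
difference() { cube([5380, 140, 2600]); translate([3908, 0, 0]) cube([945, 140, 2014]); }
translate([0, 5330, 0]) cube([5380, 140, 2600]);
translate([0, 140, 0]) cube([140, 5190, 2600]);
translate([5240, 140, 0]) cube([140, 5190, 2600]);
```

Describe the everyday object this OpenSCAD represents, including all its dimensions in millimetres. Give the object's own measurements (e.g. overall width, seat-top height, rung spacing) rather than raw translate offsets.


A single room: four walls, each 2600 mm tall and 140 mm thick, enclosing an outside footprint 5380×5470 mm (x × y), no floor or roof. The front and back walls (−y and +y sides) run the full x-width; the side walls fit between their inner faces. A door opening 945 mm wide and 2014 mm tall is cut through the front wall from the floor up, its −x edge 3908 mm from the wall's −x end.


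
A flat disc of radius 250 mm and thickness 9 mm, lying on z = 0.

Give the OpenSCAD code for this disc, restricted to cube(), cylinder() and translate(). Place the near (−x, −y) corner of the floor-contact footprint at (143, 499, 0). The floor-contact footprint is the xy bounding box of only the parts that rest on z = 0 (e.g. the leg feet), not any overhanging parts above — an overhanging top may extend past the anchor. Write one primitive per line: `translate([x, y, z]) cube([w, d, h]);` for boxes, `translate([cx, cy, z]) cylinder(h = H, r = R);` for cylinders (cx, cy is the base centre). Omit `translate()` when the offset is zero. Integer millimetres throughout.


translate([393, 749, 0]) cylinder(h = 9, r = 250);


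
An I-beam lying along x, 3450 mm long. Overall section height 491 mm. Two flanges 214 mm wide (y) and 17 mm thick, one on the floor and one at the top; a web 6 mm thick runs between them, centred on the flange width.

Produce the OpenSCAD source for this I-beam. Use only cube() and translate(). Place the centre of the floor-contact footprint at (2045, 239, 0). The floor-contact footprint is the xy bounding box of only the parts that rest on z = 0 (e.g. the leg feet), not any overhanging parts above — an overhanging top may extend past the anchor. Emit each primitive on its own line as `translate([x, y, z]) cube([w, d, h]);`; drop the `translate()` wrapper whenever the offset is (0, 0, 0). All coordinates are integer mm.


translate([320, 132, 0]) cube([3450, 214, 17]);
translate([320, 236, 17]) cube([3450, 6, 457]);
translate([320, 132, 474]) cube([3450, 214, 17]);


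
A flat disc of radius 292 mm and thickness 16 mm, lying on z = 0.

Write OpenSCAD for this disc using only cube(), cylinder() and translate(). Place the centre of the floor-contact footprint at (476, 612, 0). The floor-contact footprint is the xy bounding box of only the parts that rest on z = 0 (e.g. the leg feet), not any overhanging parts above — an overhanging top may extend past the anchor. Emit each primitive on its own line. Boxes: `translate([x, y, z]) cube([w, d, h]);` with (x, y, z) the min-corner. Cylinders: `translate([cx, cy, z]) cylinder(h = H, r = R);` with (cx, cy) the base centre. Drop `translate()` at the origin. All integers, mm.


translate([476, 612, 0]) cylinder(h = 16, r = 292);


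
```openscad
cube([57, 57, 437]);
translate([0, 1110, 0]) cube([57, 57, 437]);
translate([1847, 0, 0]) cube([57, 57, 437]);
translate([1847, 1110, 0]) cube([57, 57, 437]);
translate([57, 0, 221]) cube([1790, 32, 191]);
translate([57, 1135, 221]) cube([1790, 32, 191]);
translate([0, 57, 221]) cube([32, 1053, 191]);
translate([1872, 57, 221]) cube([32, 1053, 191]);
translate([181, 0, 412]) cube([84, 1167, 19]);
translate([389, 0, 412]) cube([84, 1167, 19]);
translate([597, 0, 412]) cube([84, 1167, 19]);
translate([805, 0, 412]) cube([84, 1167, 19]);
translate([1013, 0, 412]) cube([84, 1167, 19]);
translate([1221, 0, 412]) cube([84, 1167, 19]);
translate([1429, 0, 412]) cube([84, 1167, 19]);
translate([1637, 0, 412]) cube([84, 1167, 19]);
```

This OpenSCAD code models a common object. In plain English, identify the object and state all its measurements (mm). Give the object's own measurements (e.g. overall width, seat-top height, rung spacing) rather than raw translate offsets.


A bed frame 1904 mm long (x) by 1167 mm wide (y). Four 57×57 mm corner posts, 437 mm tall, at the corners of the footprint. Four rails of 32 mm thickness and 191 mm height run between adjacent posts with their undersides at z = 221 mm, their outer faces flush with the outside of the frame (the two x-running rails run between the posts' inner faces; the two y-running rails run between the posts' inner faces). 8 slats, each 84 mm wide (x) and 19 mm thick, lie across the top of the two x-running rails, running the full 1167 mm width of the frame in y; along x they sit between the end posts with a 124 mm gap after the −x posts and between neighbouring slats, leaving 126 mm before the +x posts.


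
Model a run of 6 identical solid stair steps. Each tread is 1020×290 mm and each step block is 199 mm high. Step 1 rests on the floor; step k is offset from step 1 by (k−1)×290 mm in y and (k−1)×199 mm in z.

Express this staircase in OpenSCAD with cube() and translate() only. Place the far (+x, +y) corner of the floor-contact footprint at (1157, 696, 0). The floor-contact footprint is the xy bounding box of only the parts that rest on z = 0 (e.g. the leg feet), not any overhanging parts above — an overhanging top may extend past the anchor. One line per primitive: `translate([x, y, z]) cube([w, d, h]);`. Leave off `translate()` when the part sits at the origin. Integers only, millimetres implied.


translate([137, 406, 0]) cube([1020, 290, 199]);
translate([137, 696, 199]) cube([1020, 290, 199]);
translate([137, 986, 398]) cube([1020, 290, 199]);
translate([137, 1276, 597]) cube([1020, 290, 199]);
translate([137, 1566, 796]) cube([1020, 290, 199]);
translate([137, 1856, 995]) cube([1020, 290, 199]);


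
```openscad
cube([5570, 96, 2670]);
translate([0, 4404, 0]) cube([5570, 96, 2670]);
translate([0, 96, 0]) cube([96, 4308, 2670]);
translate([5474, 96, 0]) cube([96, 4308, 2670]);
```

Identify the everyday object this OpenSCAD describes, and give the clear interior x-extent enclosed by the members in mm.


A house (or room) frame. The interior width is 5378 mm.

Four 2670 mm walls enclosing a rectangle with no floor or roof — a room or house frame. Outside width is 5570 mm and wall thickness is 96 mm, so the interior width is 5570 − 2 × 96 = 5378 mm.


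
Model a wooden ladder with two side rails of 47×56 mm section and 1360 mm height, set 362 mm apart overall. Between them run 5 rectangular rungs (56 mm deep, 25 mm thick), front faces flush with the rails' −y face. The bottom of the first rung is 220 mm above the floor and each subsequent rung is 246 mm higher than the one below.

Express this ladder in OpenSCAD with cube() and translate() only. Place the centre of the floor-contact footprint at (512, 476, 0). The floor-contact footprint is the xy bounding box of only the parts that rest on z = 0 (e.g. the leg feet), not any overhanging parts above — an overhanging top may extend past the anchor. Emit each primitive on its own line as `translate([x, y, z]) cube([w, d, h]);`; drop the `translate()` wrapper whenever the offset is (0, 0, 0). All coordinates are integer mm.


// rung span = 362 - 2*47 = 268
// rung[k] z = 220 + k*246
translate([331, 448, 0]) cube([47, 56, 1360]);
translate([646, 448, 0]) cube([47, 56, 1360]);
translate([378, 448, 220]) cube([268, 56, 25]);
translate([378, 448, 466]) cube([268, 56, 25]);
translate([378, 448, 712]) cube([268, 56, 25]);
translate([378, 448, 958]) cube([268, 56, 25]);
translate([378, 448, 1204]) cube([268, 56, 25]);


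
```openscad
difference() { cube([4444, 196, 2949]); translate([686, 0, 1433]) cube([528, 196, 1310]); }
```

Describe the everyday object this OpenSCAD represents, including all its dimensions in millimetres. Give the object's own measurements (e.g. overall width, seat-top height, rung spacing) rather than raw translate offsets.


A wall 4444 mm long (x), 196 mm thick (y), 2949 mm tall, with a rectangular window opening cut through it. The opening is 528 mm wide and 1310 mm tall; its sill is at z = 1433 mm and its near (−x) edge is 686 mm from the wall's −x end. The opening passes through the full wall thickness.


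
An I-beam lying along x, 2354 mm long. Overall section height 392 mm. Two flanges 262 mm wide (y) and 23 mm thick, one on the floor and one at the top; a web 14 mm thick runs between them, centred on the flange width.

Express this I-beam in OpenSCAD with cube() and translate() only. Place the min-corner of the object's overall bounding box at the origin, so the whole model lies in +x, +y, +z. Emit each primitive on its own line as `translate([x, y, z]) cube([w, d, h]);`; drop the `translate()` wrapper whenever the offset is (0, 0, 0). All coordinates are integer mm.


cube([2354, 262, 23]);
translate([0, 124, 23]) cube([2354, 14, 346]);
translate([0, 0, 369]) cube([2354, 262, 23]);


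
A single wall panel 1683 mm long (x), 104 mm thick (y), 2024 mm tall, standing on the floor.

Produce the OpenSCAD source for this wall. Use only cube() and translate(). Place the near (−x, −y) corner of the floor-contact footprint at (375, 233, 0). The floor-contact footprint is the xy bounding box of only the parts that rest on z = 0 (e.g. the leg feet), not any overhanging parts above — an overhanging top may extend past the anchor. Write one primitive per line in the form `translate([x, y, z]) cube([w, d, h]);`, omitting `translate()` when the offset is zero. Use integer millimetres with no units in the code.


translate([375, 233, 0]) cube([1683, 104, 2024]);


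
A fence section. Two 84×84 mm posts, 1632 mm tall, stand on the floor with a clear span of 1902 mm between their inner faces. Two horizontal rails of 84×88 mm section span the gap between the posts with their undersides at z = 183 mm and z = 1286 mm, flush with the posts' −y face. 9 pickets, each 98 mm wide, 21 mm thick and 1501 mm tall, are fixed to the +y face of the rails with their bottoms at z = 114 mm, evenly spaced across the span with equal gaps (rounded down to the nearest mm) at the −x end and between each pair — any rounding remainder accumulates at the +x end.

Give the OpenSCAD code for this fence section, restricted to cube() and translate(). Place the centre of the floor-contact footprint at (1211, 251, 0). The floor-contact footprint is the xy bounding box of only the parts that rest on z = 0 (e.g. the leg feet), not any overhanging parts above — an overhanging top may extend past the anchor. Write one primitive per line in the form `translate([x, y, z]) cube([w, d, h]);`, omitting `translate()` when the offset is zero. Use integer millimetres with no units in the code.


translate([176, 209, 0]) cube([84, 84, 1632]);
translate([2162, 209, 0]) cube([84, 84, 1632]);
translate([260, 209, 183]) cube([1902, 84, 88]);
translate([260, 209, 1286]) cube([1902, 84, 88]);
translate([362, 293, 114]) cube([98, 21, 1501]);
translate([562, 293, 114]) cube([98, 21, 1501]);
translate([762, 293, 114]) cube([98, 21, 1501]);
translate([962, 293, 114]) cube([98, 21, 1501]);
translate([1162, 293, 114]) cube([98, 21, 1501]);
translate([1362, 293, 114]) cube([98, 21, 1501]);
translate([1562, 293, 114]) cube([98, 21, 1501]);
translate([1762, 293, 114]) cube([98, 21, 1501]);
translate([1962, 293, 114]) cube([98, 21, 1501]);


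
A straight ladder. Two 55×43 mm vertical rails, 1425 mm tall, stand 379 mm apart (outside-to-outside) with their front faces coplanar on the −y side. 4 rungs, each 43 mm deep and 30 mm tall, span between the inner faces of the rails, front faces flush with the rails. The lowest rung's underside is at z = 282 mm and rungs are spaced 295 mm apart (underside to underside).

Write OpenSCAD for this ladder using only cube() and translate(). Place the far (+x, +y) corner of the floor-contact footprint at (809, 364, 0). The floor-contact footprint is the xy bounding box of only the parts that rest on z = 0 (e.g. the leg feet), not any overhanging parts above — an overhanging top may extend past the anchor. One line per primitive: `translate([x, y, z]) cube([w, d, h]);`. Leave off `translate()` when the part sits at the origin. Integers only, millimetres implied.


translate([430, 321, 0]) cube([55, 43, 1425]);
translate([754, 321, 0]) cube([55, 43, 1425]);
translate([485, 321, 282]) cube([269, 43, 30]);
translate([485, 321, 577]) cube([269, 43, 30]);
translate([485, 321, 872]) cube([269, 43, 30]);
translate([485, 321, 1167]) cube([269, 43, 30]);


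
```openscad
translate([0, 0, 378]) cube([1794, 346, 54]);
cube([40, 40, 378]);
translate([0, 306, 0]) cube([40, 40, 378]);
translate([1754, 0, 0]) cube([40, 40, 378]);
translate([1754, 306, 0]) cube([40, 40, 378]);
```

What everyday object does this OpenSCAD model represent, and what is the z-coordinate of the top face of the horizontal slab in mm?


A bench. The seat-top height is 432 mm.

A long slab on four corner posts — a bench. The slab sits at z = 378 with thickness 54, so the top is 378 + 54 = 432 mm.


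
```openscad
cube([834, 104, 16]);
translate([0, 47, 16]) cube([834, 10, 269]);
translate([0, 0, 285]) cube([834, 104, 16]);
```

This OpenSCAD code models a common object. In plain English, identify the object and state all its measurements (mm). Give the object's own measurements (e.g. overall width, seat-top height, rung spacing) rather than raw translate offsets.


An I-beam lying along x, 834 mm long. Overall section height 301 mm. Two flanges 104 mm wide (y) and 16 mm thick, one on the floor and one at the top; a web 10 mm thick runs between them, centred on the flange width.


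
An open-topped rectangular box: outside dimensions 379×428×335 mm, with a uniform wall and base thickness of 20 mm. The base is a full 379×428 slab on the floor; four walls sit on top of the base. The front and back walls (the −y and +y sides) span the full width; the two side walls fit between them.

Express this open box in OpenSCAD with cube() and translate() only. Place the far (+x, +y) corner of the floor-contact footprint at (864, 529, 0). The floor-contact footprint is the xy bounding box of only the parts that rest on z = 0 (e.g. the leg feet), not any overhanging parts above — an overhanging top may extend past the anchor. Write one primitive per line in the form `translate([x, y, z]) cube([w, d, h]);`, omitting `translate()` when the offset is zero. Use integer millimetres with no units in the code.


translate([485, 101, 0]) cube([379, 428, 20]);
translate([485, 101, 20]) cube([379, 20, 315]);
translate([485, 509, 20]) cube([379, 20, 315]);
translate([485, 121, 20]) cube([20, 388, 315]);
translate([844, 121, 20]) cube([20, 388, 315]);


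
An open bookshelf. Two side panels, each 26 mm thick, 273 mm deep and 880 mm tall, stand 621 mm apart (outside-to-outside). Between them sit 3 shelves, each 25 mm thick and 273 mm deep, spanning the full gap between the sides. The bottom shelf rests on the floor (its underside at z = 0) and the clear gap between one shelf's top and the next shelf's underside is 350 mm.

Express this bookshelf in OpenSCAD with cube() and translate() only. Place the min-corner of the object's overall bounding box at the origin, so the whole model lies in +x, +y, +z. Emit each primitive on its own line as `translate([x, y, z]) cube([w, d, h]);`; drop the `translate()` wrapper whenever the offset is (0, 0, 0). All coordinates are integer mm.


cube([26, 273, 880]);
translate([595, 0, 0]) cube([26, 273, 880]);
translate([26, 0, 0]) cube([569, 273, 25]);
translate([26, 0, 375]) cube([569, 273, 25]);
translate([26, 0, 750]) cube([569, 273, 25]);


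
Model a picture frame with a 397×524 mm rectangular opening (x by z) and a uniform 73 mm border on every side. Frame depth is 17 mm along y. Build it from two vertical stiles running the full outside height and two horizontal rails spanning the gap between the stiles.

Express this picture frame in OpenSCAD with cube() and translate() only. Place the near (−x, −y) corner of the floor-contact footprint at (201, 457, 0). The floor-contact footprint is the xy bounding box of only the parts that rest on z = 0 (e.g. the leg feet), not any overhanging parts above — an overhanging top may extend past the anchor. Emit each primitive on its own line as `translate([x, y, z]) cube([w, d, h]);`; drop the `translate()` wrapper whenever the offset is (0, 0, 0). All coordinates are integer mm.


translate([201, 457, 0]) cube([73, 17, 670]);
translate([671, 457, 0]) cube([73, 17, 670]);
translate([274, 457, 0]) cube([397, 17, 73]);
translate([274, 457, 597]) cube([397, 17, 73]);


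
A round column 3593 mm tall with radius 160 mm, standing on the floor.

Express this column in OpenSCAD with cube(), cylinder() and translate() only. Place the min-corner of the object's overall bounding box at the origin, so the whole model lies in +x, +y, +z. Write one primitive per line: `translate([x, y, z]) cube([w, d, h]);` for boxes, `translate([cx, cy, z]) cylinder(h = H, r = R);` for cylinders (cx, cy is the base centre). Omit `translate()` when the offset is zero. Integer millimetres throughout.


translate([160, 160, 0]) cylinder(h = 3593, r = 160);


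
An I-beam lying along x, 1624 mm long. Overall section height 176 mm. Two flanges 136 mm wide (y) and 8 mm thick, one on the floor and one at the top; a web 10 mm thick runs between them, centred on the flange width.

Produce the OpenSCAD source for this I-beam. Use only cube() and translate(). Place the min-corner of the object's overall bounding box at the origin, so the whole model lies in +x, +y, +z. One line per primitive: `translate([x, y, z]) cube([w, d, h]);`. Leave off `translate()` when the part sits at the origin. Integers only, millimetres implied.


cube([1624, 136, 8]);
translate([0, 63, 8]) cube([1624, 10, 160]);
translate([0, 0, 168]) cube([1624, 136, 8]);


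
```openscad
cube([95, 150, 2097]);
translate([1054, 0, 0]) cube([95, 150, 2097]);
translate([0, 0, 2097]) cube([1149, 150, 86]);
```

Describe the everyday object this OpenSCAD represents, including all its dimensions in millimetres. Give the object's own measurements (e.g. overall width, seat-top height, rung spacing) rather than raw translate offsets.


A door frame. The clear opening is 959 mm wide and 2097 mm high. Two 95 mm wide jambs, 150 mm deep, stand either side of the opening from the floor to the top of the opening. A 86 mm thick head sits across the top of both jambs, spanning the full outside width of the frame.


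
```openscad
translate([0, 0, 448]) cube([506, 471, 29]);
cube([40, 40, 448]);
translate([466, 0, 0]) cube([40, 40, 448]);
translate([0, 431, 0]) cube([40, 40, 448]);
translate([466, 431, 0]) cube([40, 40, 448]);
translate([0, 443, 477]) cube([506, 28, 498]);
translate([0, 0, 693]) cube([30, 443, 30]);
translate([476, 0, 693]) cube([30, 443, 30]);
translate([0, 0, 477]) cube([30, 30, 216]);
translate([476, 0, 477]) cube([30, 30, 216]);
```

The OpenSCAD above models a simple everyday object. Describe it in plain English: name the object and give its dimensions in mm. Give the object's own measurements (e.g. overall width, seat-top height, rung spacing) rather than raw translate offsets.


A chair. The seat is a 506×471×29 mm slab with its top at z = 477 mm, on four 40×40 mm corner legs (flush with the seat edges, standing on z = 0). A flat backrest 28 mm thick, 498 mm tall, spans the full seat width and rises from the seat top along its +y edge, rear face flush with the rear of the seat. Two armrests of 30×30 mm section run along each side from the seat's front edge to the front of the backrest, top faces 246 mm above the seat top and outer faces flush with the seat's x-edges; a 30×30 mm post under the front of each armrest stands on the seat at the front corner.


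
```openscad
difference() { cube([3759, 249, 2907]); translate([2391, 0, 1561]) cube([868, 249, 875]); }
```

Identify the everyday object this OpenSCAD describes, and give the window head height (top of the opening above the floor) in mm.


A wall with a window opening. The window head height is 2436 mm.

A wall with a rectangular opening subtracted — a window. Sill at z = 1561, opening 875 mm tall, so the head is at 1561 + 875 = 2436 mm.


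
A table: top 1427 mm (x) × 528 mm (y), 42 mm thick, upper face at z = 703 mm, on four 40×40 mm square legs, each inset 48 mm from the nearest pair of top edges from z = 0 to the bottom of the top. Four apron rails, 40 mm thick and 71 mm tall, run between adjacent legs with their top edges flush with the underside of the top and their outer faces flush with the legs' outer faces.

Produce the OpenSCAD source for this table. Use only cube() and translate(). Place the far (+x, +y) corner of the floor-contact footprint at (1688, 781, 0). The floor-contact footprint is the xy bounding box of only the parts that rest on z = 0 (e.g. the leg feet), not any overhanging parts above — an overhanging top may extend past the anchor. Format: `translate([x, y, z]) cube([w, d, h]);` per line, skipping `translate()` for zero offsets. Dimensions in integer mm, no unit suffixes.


// leg_h = 703 - 42 = 661
// apron z = 661 - 71 = 590
translate([309, 301, 661]) cube([1427, 528, 42]);
translate([357, 349, 0]) cube([40, 40, 661]);
translate([1648, 349, 0]) cube([40, 40, 661]);
translate([357, 741, 0]) cube([40, 40, 661]);
translate([1648, 741, 0]) cube([40, 40, 661]);
translate([397, 349, 590]) cube([1251, 40, 71]);
translate([397, 741, 590]) cube([1251, 40, 71]);
translate([357, 389, 590]) cube([40, 352, 71]);
translate([1648, 389, 590]) cube([40, 352, 71]);
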